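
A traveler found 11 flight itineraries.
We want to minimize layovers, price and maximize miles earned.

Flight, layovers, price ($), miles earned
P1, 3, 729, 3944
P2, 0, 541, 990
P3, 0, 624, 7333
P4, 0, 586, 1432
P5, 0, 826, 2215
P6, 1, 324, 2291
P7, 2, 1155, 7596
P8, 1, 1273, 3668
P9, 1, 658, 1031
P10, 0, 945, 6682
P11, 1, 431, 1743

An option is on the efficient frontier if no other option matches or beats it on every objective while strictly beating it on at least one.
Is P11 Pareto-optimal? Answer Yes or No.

No

P6 vs P11: layovers 1≤1, price 324≤431, miles earned 2291≥1743 — P6 is at least as good on every objective and strictly better on at least one, so P6 dominates P11.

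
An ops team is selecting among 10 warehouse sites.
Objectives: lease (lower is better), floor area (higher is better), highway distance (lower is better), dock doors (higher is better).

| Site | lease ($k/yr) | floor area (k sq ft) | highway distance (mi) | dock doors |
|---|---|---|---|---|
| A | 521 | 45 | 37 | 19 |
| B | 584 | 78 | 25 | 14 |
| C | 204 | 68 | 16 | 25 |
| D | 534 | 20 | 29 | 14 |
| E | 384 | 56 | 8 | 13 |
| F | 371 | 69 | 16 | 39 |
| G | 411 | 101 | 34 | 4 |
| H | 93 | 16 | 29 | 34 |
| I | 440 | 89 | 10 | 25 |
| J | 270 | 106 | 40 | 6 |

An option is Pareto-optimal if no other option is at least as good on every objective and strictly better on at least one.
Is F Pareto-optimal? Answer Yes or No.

A: worse on lease (521 vs 371).
B: worse on lease (584 vs 371).
C: worse on floor area (68 vs 69).
D: worse on lease (534 vs 371).
E: worse on lease (384 vs 371).
G: worse on lease (411 vs 371).
H: worse on floor area (16 vs 69).
I: worse on lease (440 vs 371).
J: worse on highway distance (40 vs 16).
No option is at least as good as F on every objective and strictly better on one.

Yes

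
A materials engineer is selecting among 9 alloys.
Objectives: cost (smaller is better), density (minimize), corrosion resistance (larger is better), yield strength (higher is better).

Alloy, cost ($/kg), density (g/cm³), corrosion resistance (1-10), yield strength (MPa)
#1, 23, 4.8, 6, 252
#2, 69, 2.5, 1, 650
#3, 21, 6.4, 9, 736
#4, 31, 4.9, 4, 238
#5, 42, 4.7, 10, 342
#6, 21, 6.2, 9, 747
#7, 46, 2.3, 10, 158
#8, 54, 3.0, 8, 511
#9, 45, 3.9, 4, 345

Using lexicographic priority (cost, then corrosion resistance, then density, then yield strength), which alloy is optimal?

#6

First minimize cost: best is 21, kept {#3, #6}.
Then maximize corrosion resistance: best is 9, kept {#3, #6}.
Then minimize density: best is 6.2, kept {#6}.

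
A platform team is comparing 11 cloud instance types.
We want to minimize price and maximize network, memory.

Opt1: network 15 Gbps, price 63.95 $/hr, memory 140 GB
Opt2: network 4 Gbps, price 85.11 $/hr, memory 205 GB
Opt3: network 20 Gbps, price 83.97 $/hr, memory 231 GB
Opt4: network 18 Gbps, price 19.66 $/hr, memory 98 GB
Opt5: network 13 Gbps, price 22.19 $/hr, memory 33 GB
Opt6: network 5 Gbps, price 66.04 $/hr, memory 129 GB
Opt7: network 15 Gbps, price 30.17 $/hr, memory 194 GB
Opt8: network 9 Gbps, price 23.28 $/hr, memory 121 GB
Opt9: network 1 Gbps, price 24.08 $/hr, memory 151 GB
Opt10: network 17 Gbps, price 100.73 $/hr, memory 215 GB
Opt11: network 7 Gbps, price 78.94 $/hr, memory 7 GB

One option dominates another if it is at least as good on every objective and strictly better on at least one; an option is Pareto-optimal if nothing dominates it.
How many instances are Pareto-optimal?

5

Opt1: dominated by Opt7 (network 15≥15, price 30.17≤63.95, memory 194≥140).
Opt2: dominated by Opt3 (network 20≥4, price 83.97≤85.11, memory 231≥205).
Opt3: not dominated (best network).
Opt4: not dominated (best price).
Opt5: dominated by Opt4 (network 18≥13, price 19.66≤22.19, memory 98≥33).
Opt6: dominated by Opt1 (network 15≥5, price 63.95≤66.04, memory 140≥129).
Opt7: not dominated.
Opt8: not dominated.
Opt9: not dominated.
Opt10: dominated by Opt3 (network 20≥17, price 83.97≤100.73, memory 231≥215).
Opt11: dominated by Opt1 (network 15≥7, price 63.95≤78.94, memory 140≥7).
Pareto-optimal: Opt3, Opt4, Opt7, Opt8, Opt9 → 5.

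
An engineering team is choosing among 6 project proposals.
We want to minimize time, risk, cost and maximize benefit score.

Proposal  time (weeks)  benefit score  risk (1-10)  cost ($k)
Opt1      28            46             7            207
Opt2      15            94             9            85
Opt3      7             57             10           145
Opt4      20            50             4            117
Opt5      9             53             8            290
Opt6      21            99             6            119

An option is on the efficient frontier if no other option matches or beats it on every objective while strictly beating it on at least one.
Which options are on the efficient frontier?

Opt2, Opt3, Opt4, Opt5, Opt6

Opt1: dominated by Opt4 (time 20≤28, benefit score 50≥46, risk 4≤7, cost 117≤207).
Opt2: not dominated (best cost).
Opt3: not dominated (best time).
Opt4: not dominated (best risk).
Opt5: not dominated.
Opt6: not dominated (best benefit score).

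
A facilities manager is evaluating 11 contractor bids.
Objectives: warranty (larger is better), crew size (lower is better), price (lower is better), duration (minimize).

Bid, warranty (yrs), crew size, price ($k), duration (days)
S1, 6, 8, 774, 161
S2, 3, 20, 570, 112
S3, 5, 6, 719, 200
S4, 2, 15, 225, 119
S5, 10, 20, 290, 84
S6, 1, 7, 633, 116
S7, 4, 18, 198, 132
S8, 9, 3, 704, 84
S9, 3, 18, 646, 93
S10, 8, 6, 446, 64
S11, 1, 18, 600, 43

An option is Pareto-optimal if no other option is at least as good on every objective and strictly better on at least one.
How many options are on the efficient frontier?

6

S1: dominated by S8 (warranty 9≥6, crew size 3≤8, price 704≤774, duration 84≤161).
S2: dominated by S5 (warranty 10≥3, crew size 20≤20, price 290≤570, duration 84≤112).
S3: dominated by S8 (warranty 9≥5, crew size 3≤6, price 704≤719, duration 84≤200).
S4: not dominated.
S5: not dominated (best warranty).
S6: dominated by S10 (warranty 8≥1, crew size 6≤7, price 446≤633, duration 64≤116).
S7: not dominated (best price).
S8: not dominated (best crew size).
S9: dominated by S10 (warranty 8≥3, crew size 6≤18, price 446≤646, duration 64≤93).
S10: not dominated.
S11: not dominated (best duration).
Pareto-optimal: S4, S5, S7, S8, S10, S11 → 6.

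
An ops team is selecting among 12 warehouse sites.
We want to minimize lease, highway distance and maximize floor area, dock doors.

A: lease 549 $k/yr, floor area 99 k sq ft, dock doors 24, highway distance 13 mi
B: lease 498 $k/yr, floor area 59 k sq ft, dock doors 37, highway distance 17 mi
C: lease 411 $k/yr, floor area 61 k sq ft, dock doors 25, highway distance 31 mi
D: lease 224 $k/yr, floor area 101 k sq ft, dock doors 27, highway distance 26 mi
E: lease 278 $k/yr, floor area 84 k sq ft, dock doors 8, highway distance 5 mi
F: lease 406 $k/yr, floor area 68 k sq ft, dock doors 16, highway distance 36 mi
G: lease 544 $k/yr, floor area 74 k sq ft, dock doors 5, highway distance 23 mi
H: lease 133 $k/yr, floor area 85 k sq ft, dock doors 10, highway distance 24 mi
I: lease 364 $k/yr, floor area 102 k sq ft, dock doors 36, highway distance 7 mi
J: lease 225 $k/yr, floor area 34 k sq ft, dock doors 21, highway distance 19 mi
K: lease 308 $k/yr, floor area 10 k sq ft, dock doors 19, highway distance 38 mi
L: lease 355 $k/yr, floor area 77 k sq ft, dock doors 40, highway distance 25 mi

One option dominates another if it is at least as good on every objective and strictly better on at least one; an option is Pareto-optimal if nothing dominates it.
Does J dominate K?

J vs K: lease 225≤308, floor area 34≥10, dock doors 21≥19, highway distance 19≤38 — J is at least as good on every objective with at least one strict improvement.

Yes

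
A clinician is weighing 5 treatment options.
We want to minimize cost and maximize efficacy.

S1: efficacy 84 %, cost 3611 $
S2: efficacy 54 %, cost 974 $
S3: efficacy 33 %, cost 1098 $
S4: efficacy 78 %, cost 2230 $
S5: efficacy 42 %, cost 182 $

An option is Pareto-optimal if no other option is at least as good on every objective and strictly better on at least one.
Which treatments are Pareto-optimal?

S1: not dominated (best efficacy).
S2: not dominated.
S3: dominated by S2 (efficacy 54≥33, cost 974≤1098).
S4: not dominated.
S5: not dominated (best cost).

S1, S2, S4, S5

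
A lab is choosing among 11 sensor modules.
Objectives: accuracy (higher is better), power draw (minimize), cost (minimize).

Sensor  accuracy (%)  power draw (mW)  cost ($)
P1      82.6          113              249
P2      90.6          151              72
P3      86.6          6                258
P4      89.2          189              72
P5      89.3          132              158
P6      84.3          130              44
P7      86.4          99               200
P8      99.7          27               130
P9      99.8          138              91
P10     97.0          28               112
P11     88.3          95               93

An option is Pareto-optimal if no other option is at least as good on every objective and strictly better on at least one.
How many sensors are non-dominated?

7

P1: dominated by P7 (accuracy 86.4≥82.6, power draw 99≤113, cost 200≤249).
P2: not dominated.
P3: not dominated (best power draw).
P4: dominated by P2 (accuracy 90.6≥89.2, power draw 151≤189, cost 72≤72).
P5: dominated by P8 (accuracy 99.7≥89.3, power draw 27≤132, cost 130≤158).
P6: not dominated (best cost).
P7: dominated by P8 (accuracy 99.7≥86.4, power draw 27≤99, cost 130≤200).
P8: not dominated.
P9: not dominated (best accuracy).
P10: not dominated.
P11: not dominated.
Pareto-optimal: P2, P3, P6, P8, P9, P10, P11 → 7.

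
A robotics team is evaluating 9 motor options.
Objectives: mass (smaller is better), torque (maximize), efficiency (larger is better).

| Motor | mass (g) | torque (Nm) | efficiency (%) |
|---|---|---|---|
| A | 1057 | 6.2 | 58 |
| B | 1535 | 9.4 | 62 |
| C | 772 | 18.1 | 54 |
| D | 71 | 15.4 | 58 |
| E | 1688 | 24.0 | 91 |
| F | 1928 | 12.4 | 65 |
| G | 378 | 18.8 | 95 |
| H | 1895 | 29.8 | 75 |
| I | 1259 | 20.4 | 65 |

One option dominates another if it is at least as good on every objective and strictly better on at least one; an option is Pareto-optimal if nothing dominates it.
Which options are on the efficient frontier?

D, E, G, H, I

A: dominated by D (mass 71≤1057, torque 15.4≥6.2, efficiency 58≥58).
B: dominated by G (mass 378≤1535, torque 18.8≥9.4, efficiency 95≥62).
C: dominated by G (mass 378≤772, torque 18.8≥18.1, efficiency 95≥54).
D: not dominated (best mass).
E: not dominated.
F: dominated by E (mass 1688≤1928, torque 24.0≥12.4, efficiency 91≥65).
G: not dominated (best efficiency).
H: not dominated (best torque).
I: not dominated.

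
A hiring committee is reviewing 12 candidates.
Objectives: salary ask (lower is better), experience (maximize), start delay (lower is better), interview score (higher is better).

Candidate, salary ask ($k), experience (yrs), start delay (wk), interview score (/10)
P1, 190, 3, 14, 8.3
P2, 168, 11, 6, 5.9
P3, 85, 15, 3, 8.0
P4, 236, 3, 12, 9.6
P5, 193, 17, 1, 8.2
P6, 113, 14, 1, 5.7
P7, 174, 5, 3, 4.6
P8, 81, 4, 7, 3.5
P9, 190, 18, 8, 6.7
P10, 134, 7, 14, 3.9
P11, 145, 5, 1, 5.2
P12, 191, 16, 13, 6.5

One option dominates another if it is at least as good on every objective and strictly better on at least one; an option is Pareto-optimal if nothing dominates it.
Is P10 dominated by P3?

Yes

P3 vs P10: salary ask 85≤134, experience 15≥7, start delay 3≤14, interview score 8.0≥3.9 — P3 is at least as good on every objective with at least one strict improvement.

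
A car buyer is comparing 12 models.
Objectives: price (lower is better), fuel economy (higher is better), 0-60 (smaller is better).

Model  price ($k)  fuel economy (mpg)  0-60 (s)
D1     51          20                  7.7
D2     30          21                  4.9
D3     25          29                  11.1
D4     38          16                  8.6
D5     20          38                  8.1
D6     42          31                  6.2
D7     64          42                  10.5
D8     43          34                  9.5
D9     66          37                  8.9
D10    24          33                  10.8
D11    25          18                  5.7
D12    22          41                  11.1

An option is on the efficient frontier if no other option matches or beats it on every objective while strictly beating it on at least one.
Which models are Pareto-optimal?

D1: dominated by D2 (price 30≤51, fuel economy 21≥20, 0-60 4.9≤7.7).
D2: not dominated (best 0-60).
D3: dominated by D5 (price 20≤25, fuel economy 38≥29, 0-60 8.1≤11.1).
D4: dominated by D2 (price 30≤38, fuel economy 21≥16, 0-60 4.9≤8.6).
D5: not dominated (best price).
D6: not dominated.
D7: not dominated (best fuel economy).
D8: dominated by D5 (price 20≤43, fuel economy 38≥34, 0-60 8.1≤9.5).
D9: dominated by D5 (price 20≤66, fuel economy 38≥37, 0-60 8.1≤8.9).
D10: dominated by D5 (price 20≤24, fuel economy 38≥33, 0-60 8.1≤10.8).
D11: not dominated.
D12: not dominated.

D2, D5, D6, D7, D11, D12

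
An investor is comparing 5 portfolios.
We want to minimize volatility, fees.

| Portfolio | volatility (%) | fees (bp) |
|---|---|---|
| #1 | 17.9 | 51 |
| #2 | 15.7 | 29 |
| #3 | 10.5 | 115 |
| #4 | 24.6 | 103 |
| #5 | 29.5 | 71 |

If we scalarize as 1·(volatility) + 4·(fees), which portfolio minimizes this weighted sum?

#2

#1: 1·17.9 + 4·51 = 221.9
#2: 1·15.7 + 4·29 = 131.7
#3: 1·10.5 + 4·115 = 470.5
#4: 1·24.6 + 4·103 = 436.6
#5: 1·29.5 + 4·71 = 313.5
Lowest: #2 at 131.7.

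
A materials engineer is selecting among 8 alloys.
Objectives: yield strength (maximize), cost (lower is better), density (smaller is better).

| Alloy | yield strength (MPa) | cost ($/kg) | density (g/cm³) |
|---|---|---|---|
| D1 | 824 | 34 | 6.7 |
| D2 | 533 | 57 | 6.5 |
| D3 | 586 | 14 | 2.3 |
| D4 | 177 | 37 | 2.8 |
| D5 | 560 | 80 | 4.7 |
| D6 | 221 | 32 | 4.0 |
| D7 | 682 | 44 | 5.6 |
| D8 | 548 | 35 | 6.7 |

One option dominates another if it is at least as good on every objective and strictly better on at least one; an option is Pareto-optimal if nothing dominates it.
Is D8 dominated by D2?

No

D2 vs D8: D2 is worse on yield strength (533 vs 548), so it does not dominate D8.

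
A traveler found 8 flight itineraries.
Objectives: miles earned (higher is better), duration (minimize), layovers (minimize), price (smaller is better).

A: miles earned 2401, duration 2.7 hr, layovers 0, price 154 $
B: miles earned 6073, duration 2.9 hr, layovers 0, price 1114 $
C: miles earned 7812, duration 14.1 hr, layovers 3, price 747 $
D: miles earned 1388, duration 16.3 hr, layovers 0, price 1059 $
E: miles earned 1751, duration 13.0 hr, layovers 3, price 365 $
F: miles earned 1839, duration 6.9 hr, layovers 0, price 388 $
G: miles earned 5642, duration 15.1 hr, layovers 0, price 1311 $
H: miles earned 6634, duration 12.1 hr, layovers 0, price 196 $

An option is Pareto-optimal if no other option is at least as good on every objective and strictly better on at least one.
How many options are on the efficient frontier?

A: not dominated (best duration).
B: not dominated.
C: not dominated (best miles earned).
D: dominated by A (miles earned 2401≥1388, duration 2.7≤16.3, layovers 0≤0, price 154≤1059).
E: dominated by A (miles earned 2401≥1751, duration 2.7≤13.0, layovers 0≤3, price 154≤365).
F: dominated by A (miles earned 2401≥1839, duration 2.7≤6.9, layovers 0≤0, price 154≤388).
G: dominated by B (miles earned 6073≥5642, duration 2.9≤15.1, layovers 0≤0, price 1114≤1311).
H: not dominated.
Pareto-optimal: A, B, C, H → 4.

4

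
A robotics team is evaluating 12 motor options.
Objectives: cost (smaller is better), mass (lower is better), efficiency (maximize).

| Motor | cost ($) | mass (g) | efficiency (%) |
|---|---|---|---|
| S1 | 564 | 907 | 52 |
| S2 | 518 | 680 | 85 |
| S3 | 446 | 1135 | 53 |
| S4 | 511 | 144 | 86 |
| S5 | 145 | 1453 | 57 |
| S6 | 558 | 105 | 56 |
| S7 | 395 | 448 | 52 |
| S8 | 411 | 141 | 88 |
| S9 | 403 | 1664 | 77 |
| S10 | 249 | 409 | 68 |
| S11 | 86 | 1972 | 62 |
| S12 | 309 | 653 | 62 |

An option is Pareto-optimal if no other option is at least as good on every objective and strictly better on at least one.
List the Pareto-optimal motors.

S1: dominated by S2 (cost 518≤564, mass 680≤907, efficiency 85≥52).
S2: dominated by S4 (cost 511≤518, mass 144≤680, efficiency 86≥85).
S3: dominated by S8 (cost 411≤446, mass 141≤1135, efficiency 88≥53).
S4: dominated by S8 (cost 411≤511, mass 141≤144, efficiency 88≥86).
S5: not dominated.
S6: not dominated (best mass).
S7: dominated by S10 (cost 249≤395, mass 409≤448, efficiency 68≥52).
S8: not dominated (best efficiency).
S9: not dominated.
S10: not dominated.
S11: not dominated (best cost).
S12: dominated by S10 (cost 249≤309, mass 409≤653, efficiency 68≥62).

S5, S6, S8, S9, S10, S11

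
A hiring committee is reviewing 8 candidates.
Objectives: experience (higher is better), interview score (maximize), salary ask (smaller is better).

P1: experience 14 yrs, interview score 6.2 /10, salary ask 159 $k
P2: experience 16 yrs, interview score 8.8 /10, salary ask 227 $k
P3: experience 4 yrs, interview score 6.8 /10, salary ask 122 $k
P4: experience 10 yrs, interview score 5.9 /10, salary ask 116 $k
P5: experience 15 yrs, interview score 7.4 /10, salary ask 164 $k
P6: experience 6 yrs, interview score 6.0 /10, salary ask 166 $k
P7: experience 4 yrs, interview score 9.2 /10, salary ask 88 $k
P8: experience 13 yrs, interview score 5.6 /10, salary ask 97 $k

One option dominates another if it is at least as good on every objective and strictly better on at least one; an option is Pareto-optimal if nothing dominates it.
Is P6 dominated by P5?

Yes

P5 vs P6: experience 15≥6, interview score 7.4≥6.0, salary ask 164≤166 — P5 is at least as good on every objective with at least one strict improvement.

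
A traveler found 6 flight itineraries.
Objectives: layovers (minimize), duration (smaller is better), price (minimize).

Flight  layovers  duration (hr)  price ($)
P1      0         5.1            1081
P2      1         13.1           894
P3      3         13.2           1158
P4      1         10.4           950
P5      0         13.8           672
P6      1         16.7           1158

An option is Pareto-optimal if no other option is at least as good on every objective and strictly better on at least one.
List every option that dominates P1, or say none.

none

P2: worse on layovers (1 vs 0).
P3: worse on layovers (3 vs 0).
P4: worse on layovers (1 vs 0).
P5: worse on duration (13.8 vs 5.1).
P6: worse on layovers (1 vs 0).
No option dominates P1.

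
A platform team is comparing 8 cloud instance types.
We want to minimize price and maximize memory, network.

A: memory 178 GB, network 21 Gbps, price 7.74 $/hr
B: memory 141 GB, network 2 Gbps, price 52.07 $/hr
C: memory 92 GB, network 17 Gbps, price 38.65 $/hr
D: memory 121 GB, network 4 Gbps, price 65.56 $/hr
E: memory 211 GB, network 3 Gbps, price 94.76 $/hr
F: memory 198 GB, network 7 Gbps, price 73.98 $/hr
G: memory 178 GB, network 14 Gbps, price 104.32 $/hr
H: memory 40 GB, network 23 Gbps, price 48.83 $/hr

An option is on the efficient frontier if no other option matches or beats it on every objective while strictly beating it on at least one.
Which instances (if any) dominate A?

B: worse on memory (141 vs 178).
C: worse on memory (92 vs 178).
D: worse on memory (121 vs 178).
E: worse on network (3 vs 21).
F: worse on network (7 vs 21).
G: worse on network (14 vs 21).
H: worse on memory (40 vs 178).
No option dominates A.

none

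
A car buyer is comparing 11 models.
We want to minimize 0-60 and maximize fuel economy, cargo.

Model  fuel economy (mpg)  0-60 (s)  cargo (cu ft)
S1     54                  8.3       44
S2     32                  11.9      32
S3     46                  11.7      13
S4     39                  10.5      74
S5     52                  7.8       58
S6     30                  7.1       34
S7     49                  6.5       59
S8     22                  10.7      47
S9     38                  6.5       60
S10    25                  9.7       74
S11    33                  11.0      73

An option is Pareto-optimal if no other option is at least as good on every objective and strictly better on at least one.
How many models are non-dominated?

S1: not dominated (best fuel economy).
S2: dominated by S1 (fuel economy 54≥32, 0-60 8.3≤11.9, cargo 44≥32).
S3: dominated by S1 (fuel economy 54≥46, 0-60 8.3≤11.7, cargo 44≥13).
S4: not dominated.
S5: not dominated.
S6: dominated by S7 (fuel economy 49≥30, 0-60 6.5≤7.1, cargo 59≥34).
S7: not dominated.
S8: dominated by S4 (fuel economy 39≥22, 0-60 10.5≤10.7, cargo 74≥47).
S9: not dominated.
S10: not dominated.
S11: dominated by S4 (fuel economy 39≥33, 0-60 10.5≤11.0, cargo 74≥73).
Pareto-optimal: S1, S4, S5, S7, S9, S10 → 6.

6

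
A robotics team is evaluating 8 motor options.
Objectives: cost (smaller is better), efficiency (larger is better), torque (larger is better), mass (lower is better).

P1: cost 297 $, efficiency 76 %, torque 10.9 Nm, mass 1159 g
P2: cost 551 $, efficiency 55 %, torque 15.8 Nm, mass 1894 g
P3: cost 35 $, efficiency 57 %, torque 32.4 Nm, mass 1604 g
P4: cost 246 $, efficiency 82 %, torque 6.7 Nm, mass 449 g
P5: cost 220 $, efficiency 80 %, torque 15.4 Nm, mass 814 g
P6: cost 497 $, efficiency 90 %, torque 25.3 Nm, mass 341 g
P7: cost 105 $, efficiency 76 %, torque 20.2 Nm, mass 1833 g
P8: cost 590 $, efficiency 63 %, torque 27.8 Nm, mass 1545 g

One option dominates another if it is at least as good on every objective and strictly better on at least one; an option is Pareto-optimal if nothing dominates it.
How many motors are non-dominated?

P1: dominated by P5 (cost 220≤297, efficiency 80≥76, torque 15.4≥10.9, mass 814≤1159).
P2: dominated by P3 (cost 35≤551, efficiency 57≥55, torque 32.4≥15.8, mass 1604≤1894).
P3: not dominated (best cost).
P4: not dominated.
P5: not dominated.
P6: not dominated (best efficiency).
P7: not dominated.
P8: not dominated.
Pareto-optimal: P3, P4, P5, P6, P7, P8 → 6.

6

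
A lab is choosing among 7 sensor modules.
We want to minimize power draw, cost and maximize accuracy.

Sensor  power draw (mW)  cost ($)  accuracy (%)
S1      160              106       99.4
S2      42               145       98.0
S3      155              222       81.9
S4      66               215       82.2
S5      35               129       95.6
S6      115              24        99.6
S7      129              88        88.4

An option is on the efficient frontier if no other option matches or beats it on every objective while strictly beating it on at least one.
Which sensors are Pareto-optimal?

S2, S5, S6

S1: dominated by S6 (power draw 115≤160, cost 24≤106, accuracy 99.6≥99.4).
S2: not dominated.
S3: dominated by S2 (power draw 42≤155, cost 145≤222, accuracy 98.0≥81.9).
S4: dominated by S2 (power draw 42≤66, cost 145≤215, accuracy 98.0≥82.2).
S5: not dominated (best power draw).
S6: not dominated (best cost).
S7: dominated by S6 (power draw 115≤129, cost 24≤88, accuracy 99.6≥88.4).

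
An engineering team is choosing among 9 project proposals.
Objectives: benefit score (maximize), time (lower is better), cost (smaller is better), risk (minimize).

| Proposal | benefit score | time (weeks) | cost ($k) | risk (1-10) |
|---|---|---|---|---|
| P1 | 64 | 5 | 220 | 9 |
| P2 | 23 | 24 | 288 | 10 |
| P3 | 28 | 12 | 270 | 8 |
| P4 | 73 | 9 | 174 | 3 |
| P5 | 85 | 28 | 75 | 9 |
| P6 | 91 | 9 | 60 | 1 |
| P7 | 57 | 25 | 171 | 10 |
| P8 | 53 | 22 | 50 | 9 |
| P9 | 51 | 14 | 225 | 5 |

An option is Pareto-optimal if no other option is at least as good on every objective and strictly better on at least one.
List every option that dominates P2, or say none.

P1: benefit score 64≥23, time 5≤24, cost 220≤288, risk 9≤10 — dominates P2.
P3: benefit score 28≥23, time 12≤24, cost 270≤288, risk 8≤10 — dominates P2.
P4: benefit score 73≥23, time 9≤24, cost 174≤288, risk 3≤10 — dominates P2.
P6: benefit score 91≥23, time 9≤24, cost 60≤288, risk 1≤10 — dominates P2.
P8: benefit score 53≥23, time 22≤24, cost 50≤288, risk 9≤10 — dominates P2.
P9: benefit score 51≥23, time 14≤24, cost 225≤288, risk 5≤10 — dominates P2.
Others (P5, P7) are each worse than P2 on at least one objective.

P1, P3, P4, P6, P8, P9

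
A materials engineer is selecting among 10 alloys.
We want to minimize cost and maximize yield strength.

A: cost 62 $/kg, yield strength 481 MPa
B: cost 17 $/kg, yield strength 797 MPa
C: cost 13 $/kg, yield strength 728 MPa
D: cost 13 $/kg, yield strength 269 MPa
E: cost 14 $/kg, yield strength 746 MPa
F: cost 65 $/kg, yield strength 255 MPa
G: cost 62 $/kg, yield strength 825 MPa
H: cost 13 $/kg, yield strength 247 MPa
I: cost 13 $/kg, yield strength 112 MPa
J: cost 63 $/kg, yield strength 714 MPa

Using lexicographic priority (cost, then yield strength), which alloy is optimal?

First minimize cost: best is 13, kept {C, D, H, I}.
Then maximize yield strength: best is 728, kept {C}.

C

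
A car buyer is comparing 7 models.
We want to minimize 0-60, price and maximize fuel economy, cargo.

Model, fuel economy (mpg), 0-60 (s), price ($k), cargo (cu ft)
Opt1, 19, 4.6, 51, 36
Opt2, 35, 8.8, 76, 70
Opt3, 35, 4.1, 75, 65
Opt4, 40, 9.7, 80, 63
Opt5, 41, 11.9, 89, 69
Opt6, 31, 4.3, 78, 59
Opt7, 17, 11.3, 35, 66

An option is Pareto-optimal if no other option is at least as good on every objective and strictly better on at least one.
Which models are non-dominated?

Opt1: not dominated.
Opt2: not dominated (best cargo).
Opt3: not dominated (best 0-60).
Opt4: not dominated.
Opt5: not dominated (best fuel economy).
Opt6: dominated by Opt3 (fuel economy 35≥31, 0-60 4.1≤4.3, price 75≤78, cargo 65≥59).
Opt7: not dominated (best price).

Opt1, Opt2, Opt3, Opt4, Opt5, Opt7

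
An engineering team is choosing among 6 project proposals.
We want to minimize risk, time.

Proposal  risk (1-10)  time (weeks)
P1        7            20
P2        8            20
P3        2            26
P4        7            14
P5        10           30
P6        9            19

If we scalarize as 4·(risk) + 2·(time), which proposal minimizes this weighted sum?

P1: 4·7 + 2·20 = 68
P2: 4·8 + 2·20 = 72
P3: 4·2 + 2·26 = 60
P4: 4·7 + 2·14 = 56
P5: 4·10 + 2·30 = 100
P6: 4·9 + 2·19 = 74
Lowest: P4 at 56.

P4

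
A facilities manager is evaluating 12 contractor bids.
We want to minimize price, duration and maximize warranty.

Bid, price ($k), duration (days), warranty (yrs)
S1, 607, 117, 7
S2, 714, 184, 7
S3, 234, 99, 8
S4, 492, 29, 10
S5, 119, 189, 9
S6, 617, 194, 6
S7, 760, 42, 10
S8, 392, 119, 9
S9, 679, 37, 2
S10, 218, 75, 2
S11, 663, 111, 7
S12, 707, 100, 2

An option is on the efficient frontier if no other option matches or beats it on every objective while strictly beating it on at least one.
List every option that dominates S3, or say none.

none

S1: worse on price (607 vs 234).
S2: worse on price (714 vs 234).
S4: worse on price (492 vs 234).
S5: worse on duration (189 vs 99).
S6: worse on price (617 vs 234).
S7: worse on price (760 vs 234).
S8: worse on price (392 vs 234).
S9: worse on price (679 vs 234).
S10: worse on warranty (2 vs 8).
S11: worse on price (663 vs 234).
S12: worse on price (707 vs 234).
No option dominates S3.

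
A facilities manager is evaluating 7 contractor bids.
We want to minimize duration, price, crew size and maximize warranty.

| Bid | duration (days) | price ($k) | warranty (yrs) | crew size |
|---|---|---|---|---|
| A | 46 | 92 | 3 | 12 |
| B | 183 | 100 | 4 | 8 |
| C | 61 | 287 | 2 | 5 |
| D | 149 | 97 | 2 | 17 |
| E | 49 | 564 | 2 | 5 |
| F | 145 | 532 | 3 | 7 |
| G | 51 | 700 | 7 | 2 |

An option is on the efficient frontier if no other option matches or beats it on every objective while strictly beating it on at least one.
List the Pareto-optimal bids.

A, B, C, E, F, G

A: not dominated (best duration).
B: not dominated.
C: not dominated.
D: dominated by A (duration 46≤149, price 92≤97, warranty 3≥2, crew size 12≤17).
E: not dominated.
F: not dominated.
G: not dominated (best warranty).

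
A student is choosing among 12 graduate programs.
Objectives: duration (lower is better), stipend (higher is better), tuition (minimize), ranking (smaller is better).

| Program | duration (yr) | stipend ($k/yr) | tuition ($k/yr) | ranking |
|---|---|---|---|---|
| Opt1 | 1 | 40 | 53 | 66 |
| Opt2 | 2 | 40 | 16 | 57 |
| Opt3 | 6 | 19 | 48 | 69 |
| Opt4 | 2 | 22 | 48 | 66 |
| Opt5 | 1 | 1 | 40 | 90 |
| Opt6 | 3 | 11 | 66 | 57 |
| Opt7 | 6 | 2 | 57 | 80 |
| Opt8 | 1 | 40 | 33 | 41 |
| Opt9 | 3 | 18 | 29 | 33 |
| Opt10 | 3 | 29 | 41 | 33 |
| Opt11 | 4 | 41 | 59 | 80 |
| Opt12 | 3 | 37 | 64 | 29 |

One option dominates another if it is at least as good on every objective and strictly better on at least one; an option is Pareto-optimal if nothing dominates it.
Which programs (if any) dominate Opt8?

Opt1: worse on tuition (53 vs 33).
Opt2: worse on duration (2 vs 1).
Opt3: worse on duration (6 vs 1).
Opt4: worse on duration (2 vs 1).
Opt5: worse on stipend (1 vs 40).
Opt6: worse on duration (3 vs 1).
Opt7: worse on duration (6 vs 1).
Opt9: worse on duration (3 vs 1).
Opt10: worse on duration (3 vs 1).
Opt11: worse on duration (4 vs 1).
Opt12: worse on duration (3 vs 1).
No option dominates Opt8.

none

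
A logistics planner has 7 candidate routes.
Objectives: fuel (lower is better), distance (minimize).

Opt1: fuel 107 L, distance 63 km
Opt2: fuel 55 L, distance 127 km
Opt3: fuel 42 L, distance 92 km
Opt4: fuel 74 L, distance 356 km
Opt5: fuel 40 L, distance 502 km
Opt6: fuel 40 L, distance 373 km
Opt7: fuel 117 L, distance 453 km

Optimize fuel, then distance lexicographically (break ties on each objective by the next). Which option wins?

First minimize fuel: best is 40, kept {Opt5, Opt6}.
Then minimize distance: best is 373, kept {Opt6}.

Opt6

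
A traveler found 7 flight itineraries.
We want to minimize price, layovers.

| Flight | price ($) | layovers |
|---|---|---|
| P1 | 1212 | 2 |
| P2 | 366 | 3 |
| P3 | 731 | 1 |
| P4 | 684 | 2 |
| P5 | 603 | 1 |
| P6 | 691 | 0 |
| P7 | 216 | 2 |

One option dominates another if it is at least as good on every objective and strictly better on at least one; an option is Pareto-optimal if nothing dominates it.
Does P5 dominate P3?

P5 vs P3: price 603≤731, layovers 1≤1 — P5 is at least as good on every objective with at least one strict improvement.

Yes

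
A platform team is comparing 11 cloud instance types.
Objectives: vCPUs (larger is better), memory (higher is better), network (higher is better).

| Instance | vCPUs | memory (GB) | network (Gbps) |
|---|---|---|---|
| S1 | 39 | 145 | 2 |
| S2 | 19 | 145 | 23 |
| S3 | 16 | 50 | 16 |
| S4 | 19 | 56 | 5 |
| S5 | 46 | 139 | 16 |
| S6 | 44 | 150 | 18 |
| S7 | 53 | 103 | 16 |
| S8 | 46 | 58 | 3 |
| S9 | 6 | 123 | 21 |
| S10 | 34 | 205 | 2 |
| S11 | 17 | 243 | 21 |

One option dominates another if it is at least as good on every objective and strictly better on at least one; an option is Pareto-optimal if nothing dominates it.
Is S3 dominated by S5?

S5 vs S3: vCPUs 46≥16, memory 139≥50, network 16≥16 — S5 is at least as good on every objective with at least one strict improvement.

Yes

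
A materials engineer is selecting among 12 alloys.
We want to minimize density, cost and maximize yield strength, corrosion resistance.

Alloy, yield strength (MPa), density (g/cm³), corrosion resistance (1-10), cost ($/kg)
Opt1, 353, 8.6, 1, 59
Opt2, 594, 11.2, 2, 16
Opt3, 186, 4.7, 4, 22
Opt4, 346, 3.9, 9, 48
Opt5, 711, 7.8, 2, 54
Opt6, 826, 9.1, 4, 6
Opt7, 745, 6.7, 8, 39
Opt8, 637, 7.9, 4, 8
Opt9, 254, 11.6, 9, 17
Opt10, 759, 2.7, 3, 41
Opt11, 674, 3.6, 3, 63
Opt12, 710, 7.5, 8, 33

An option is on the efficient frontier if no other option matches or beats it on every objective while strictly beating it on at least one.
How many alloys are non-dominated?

Opt1: dominated by Opt5 (yield strength 711≥353, density 7.8≤8.6, corrosion resistance 2≥1, cost 54≤59).
Opt2: dominated by Opt6 (yield strength 826≥594, density 9.1≤11.2, corrosion resistance 4≥2, cost 6≤16).
Opt3: not dominated.
Opt4: not dominated.
Opt5: dominated by Opt7 (yield strength 745≥711, density 6.7≤7.8, corrosion resistance 8≥2, cost 39≤54).
Opt6: not dominated (best yield strength).
Opt7: not dominated.
Opt8: not dominated.
Opt9: not dominated.
Opt10: not dominated (best density).
Opt11: dominated by Opt10 (yield strength 759≥674, density 2.7≤3.6, corrosion resistance 3≥3, cost 41≤63).
Opt12: not dominated.
Pareto-optimal: Opt3, Opt4, Opt6, Opt7, Opt8, Opt9, Opt10, Opt12 → 8.

8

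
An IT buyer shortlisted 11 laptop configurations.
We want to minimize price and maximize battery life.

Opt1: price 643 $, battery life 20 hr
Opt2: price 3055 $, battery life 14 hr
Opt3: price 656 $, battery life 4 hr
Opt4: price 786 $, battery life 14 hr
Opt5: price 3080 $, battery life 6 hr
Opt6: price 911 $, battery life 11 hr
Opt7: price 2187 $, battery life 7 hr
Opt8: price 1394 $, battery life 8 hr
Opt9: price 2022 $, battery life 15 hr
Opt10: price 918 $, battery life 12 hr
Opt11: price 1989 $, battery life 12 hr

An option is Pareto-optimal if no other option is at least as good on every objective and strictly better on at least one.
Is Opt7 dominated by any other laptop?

Opt1 vs Opt7: price 643≤2187, battery life 20≥7 — Opt1 is at least as good on every objective and strictly better on at least one, so Opt1 dominates Opt7.

Yes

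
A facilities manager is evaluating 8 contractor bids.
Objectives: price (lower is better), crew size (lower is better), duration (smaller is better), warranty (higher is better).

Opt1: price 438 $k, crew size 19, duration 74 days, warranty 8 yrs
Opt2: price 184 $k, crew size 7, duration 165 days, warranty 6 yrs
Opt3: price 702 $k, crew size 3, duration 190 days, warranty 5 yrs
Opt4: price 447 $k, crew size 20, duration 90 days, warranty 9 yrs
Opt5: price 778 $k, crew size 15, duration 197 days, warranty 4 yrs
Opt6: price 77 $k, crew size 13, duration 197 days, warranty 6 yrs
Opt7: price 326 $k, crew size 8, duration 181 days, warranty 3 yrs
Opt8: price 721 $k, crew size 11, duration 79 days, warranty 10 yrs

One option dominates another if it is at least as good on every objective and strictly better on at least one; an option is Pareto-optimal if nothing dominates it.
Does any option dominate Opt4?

No

Opt1: worse on warranty (8 vs 9).
Opt2: worse on duration (165 vs 90).
Opt3: worse on price (702 vs 447).
Opt5: worse on price (778 vs 447).
Opt6: worse on duration (197 vs 90).
Opt7: worse on duration (181 vs 90).
Opt8: worse on price (721 vs 447).
No option is at least as good as Opt4 on every objective and strictly better on one.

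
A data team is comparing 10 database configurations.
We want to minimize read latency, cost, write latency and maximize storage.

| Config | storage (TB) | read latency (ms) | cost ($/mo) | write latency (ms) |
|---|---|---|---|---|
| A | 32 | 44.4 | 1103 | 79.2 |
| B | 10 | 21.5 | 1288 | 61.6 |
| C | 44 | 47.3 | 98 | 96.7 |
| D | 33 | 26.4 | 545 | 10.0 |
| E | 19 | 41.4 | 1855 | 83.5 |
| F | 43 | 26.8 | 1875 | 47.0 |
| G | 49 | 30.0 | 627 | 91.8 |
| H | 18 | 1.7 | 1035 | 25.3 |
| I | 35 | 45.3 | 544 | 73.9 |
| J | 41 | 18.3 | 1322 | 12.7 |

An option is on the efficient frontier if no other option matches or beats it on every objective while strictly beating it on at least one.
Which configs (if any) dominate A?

D

D: storage 33≥32, read latency 26.4≤44.4, cost 545≤1103, write latency 10.0≤79.2 — dominates A.
Others (B, C, E, F, G, H, I, J) are each worse than A on at least one objective.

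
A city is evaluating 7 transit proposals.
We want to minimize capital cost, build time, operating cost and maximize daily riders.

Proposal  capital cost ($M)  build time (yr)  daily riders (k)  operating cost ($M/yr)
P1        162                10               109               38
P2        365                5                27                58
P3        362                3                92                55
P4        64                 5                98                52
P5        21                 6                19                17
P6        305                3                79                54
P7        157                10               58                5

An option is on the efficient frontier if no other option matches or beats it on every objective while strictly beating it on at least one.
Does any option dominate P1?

No

P2: worse on capital cost (365 vs 162).
P3: worse on capital cost (362 vs 162).
P4: worse on daily riders (98 vs 109).
P5: worse on daily riders (19 vs 109).
P6: worse on capital cost (305 vs 162).
P7: worse on daily riders (58 vs 109).
No option is at least as good as P1 on every objective and strictly better on one.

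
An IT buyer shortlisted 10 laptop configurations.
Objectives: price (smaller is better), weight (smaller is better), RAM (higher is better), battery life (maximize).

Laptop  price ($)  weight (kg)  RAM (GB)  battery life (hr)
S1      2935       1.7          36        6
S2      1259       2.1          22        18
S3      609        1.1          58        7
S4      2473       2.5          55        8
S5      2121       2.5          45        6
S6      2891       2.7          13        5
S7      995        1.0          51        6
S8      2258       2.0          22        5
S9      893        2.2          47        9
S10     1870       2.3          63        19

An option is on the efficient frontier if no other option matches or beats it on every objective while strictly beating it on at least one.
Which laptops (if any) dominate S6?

S2: price 1259≤2891, weight 2.1≤2.7, RAM 22≥13, battery life 18≥5 — dominates S6.
S3: price 609≤2891, weight 1.1≤2.7, RAM 58≥13, battery life 7≥5 — dominates S6.
S4: price 2473≤2891, weight 2.5≤2.7, RAM 55≥13, battery life 8≥5 — dominates S6.
S5: price 2121≤2891, weight 2.5≤2.7, RAM 45≥13, battery life 6≥5 — dominates S6.
S7: price 995≤2891, weight 1.0≤2.7, RAM 51≥13, battery life 6≥5 — dominates S6.
S8: price 2258≤2891, weight 2.0≤2.7, RAM 22≥13, battery life 5≥5 — dominates S6.
S9: price 893≤2891, weight 2.2≤2.7, RAM 47≥13, battery life 9≥5 — dominates S6.
S10: price 1870≤2891, weight 2.3≤2.7, RAM 63≥13, battery life 19≥5 — dominates S6.
Others (S1) are each worse than S6 on at least one objective.

S2, S3, S4, S5, S7, S8, S9, S10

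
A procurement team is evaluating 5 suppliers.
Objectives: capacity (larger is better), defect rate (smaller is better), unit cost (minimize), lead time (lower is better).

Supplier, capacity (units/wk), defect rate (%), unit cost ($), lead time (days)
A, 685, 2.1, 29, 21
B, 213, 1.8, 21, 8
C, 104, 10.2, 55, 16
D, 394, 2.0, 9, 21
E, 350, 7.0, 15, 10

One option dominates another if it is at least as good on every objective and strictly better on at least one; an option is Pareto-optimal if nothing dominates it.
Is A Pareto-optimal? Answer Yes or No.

Yes

B: worse on capacity (213 vs 685).
C: worse on capacity (104 vs 685).
D: worse on capacity (394 vs 685).
E: worse on capacity (350 vs 685).
No option is at least as good as A on every objective and strictly better on one.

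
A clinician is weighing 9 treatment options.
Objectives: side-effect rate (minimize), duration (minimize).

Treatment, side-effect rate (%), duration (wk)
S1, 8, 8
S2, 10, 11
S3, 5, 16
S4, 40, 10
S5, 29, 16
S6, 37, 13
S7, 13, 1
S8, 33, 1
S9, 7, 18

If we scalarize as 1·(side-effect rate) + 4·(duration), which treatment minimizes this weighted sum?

S7

S1: 1·8 + 4·8 = 40
S2: 1·10 + 4·11 = 54
S3: 1·5 + 4·16 = 69
S4: 1·40 + 4·10 = 80
S5: 1·29 + 4·16 = 93
S6: 1·37 + 4·13 = 89
S7: 1·13 + 4·1 = 17
S8: 1·33 + 4·1 = 37
S9: 1·7 + 4·18 = 79
Lowest: S7 at 17.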